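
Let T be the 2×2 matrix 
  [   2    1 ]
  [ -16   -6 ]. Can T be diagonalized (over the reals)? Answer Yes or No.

No

Characteristic polynomial: p(μ) = μ^2 + 4μ + 4 = (μ + 2)^2.
μ = -2 has algebraic multiplicity 2; rank(T + 2I) = 1, so geometric multiplicity = 1.
Geometric multiplicity < algebraic multiplicity, so T is not diagonalizable.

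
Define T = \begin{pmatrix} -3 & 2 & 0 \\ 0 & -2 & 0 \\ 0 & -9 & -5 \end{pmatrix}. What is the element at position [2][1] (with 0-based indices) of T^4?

Characteristic polynomial: r^3 + 10r^2 + 31r + 30 = (r + 2)(r + 3)(r + 5), so the eigenvalues are -5, -3, -2.
r=-3: eigenvector (1, 0, 0).
r=-2: eigenvector (2, 1, -3).
r=-5: eigenvector (0, 0, 1).
P = [[1, 2, 0], [0, 1, 0], [0, -3, 1]], D = diag(-3, -2, -5), P⁻¹ = [[1, -2, 0], [0, 1, 0], [0, 3, 1]].
T⁴ = P·diag(81, 16, 625)·P⁻¹ = [[81, -130, 0], [0, 16, 0], [0, 1827, 625]].
The requested entry is 1827.

1827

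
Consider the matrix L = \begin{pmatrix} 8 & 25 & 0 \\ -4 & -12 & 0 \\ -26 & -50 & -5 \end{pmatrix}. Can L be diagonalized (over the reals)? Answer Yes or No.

No

Characteristic polynomial: p(r) = r^3 + 9r^2 + 24r + 20 = (r + 2)^2(r + 5).
r = -2 has algebraic multiplicity 2; rank(L + 2I) = 2, so geometric multiplicity = 1.
Geometric multiplicity < algebraic multiplicity, so L is not diagonalizable.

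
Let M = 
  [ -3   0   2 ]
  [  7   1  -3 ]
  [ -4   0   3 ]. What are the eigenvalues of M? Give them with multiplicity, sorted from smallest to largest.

Characteristic polynomial: p(t) = t^3 - t^2 - t + 1 = (t - 1)^2(t + 1).
Roots (with multiplicity): -1, 1, 1.

-1, 1, 1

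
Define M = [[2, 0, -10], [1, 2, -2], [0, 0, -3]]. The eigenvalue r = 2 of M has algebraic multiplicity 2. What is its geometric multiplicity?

M − 2I = [[0, 0, -10], [1, 0, -2], [0, 0, -5]].
This matrix has rank 2, so its null space has dimension 3 − 2 = 1.

1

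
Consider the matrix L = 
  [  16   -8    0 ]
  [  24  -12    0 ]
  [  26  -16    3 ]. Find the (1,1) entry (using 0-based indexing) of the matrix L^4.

-768

Characteristic polynomial: λ^3 - 7λ^2 + 12λ = λ(λ - 4)(λ - 3), so the eigenvalues are 0, 3, 4.
λ=3: eigenvector (0, 0, 1).
λ=4: eigenvector (-2, -3, -4).
λ=0: eigenvector (1, 2, 2).
P = [[0, -2, 1], [0, -3, 2], [1, -4, 2]], D = diag(3, 4, 0), P⁻¹ = [[-2, 0, 1], [-2, 1, 0], [-3, 2, 0]].
L⁴ = P·diag(81, 256, 0)·P⁻¹ = [[1024, -512, 0], [1536, -768, 0], [1886, -1024, 81]].
The requested entry is -768.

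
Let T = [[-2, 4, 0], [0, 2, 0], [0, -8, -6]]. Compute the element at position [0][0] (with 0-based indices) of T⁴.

Characteristic polynomial: λ^3 + 6λ^2 - 4λ - 24 = (λ - 2)(λ + 2)(λ + 6), so the eigenvalues are -6, -2, 2.
λ=-2: eigenvector (1, 0, 0).
λ=2: eigenvector (1, 1, -1).
λ=-6: eigenvector (0, 0, 1).
P = [[1, 1, 0], [0, 1, 0], [0, -1, 1]], D = diag(-2, 2, -6), P⁻¹ = [[1, -1, 0], [0, 1, 0], [0, 1, 1]].
T⁴ = P·diag(16, 16, 1296)·P⁻¹ = [[16, 0, 0], [0, 16, 0], [0, 1280, 1296]].
The requested entry is 16.

16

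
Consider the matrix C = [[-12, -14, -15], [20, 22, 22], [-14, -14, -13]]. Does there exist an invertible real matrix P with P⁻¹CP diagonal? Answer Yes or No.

Yes

Characteristic polynomial: p(r) = r^3 + 3r^2 - 16r + 12 = (r - 2)(r - 1)(r + 6).
All 3 eigenvalues are distinct, so C is diagonalizable.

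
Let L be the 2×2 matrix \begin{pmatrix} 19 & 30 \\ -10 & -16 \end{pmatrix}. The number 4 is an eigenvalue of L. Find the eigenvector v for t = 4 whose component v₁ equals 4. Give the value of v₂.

L − 4I = [[15, 30], [-10, -20]].
Solving (L − 4I)v = 0 gives the eigenspace spanned by (4, -2).
With v₁ = 4, v = (4, -2), so v₂ = -2.

-2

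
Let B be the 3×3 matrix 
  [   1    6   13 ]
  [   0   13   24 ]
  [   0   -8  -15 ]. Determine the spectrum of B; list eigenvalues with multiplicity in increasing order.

-3, 1, 1

Characteristic polynomial: p(r) = r^3 + r^2 - 5r + 3 = (r - 1)^2(r + 3).
Roots (with multiplicity): -3, 1, 1.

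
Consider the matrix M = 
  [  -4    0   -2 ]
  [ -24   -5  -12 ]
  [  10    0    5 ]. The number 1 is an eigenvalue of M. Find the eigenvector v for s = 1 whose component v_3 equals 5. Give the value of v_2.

-2

M − 1I = [[-5, 0, -2], [-24, -6, -12], [10, 0, 4]].
Solving (M − 1I)v = 0 gives the eigenspace spanned by (-2, -2, 5).
With v_3 = 5, v = (-2, -2, 5), so v_2 = -2.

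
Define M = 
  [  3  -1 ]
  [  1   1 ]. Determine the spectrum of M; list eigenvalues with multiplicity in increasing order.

Characteristic polynomial: p(r) = r^2 - 4r + 4 = (r - 2)^2.
Roots (with multiplicity): 2, 2.

2, 2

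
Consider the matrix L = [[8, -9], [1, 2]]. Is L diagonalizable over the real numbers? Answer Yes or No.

No

Characteristic polynomial: p(s) = s^2 - 10s + 25 = (s - 5)^2.
s = 5 has algebraic multiplicity 2; rank(L − 5I) = 1, so geometric multiplicity = 1.
Geometric multiplicity < algebraic multiplicity, so L is not diagonalizable.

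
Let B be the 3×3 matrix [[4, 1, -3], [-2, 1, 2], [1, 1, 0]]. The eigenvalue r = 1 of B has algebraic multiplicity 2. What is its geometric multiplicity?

1

B − 1I = [[3, 1, -3], [-2, 0, 2], [1, 1, -1]].
This matrix has rank 2, so its null space has dimension 3 − 2 = 1.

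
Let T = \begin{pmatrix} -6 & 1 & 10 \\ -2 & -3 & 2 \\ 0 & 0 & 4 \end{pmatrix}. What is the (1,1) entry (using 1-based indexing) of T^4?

994

Characteristic polynomial: λ^3 + 5λ^2 - 16λ - 80 = (λ - 4)(λ + 4)(λ + 5), so the eigenvalues are -5, -4, 4.
λ=-5: eigenvector (1, 1, 0).
λ=-4: eigenvector (1, 2, 0).
λ=4: eigenvector (1, 0, 1).
P = [[1, 1, 1], [1, 2, 0], [0, 0, 1]], D = diag(-5, -4, 4), P⁻¹ = [[2, -1, -2], [-1, 1, 1], [0, 0, 1]].
T⁴ = P·diag(625, 256, 256)·P⁻¹ = [[994, -369, -738], [738, -113, -738], [0, 0, 256]].
The requested entry is 994.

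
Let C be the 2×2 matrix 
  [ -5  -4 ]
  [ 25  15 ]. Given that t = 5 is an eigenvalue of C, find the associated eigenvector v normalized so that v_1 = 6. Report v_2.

C − 5I = [[-10, -4], [25, 10]].
Solving (C − 5I)v = 0 gives the eigenspace spanned by (6, -15).
With v_1 = 6, v = (6, -15), so v_2 = -15.

-15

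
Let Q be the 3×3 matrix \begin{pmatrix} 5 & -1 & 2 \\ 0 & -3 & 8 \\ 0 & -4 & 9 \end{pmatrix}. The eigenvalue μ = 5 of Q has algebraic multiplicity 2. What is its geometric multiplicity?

1

Q − 5I = [[0, -1, 2], [0, -8, 8], [0, -4, 4]].
This matrix has rank 2, so its null space has dimension 3 − 2 = 1.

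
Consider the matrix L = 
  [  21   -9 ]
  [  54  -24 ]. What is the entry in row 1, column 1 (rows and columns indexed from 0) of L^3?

-702

Characteristic polynomial: μ^2 + 3μ - 18 = (μ - 3)(μ + 6), so the eigenvalues are -6, 3.
μ=3: eigenvector (1, 2).
μ=-6: eigenvector (1, 3).
P = [[1, 1], [2, 3]], D = diag(3, -6), P⁻¹ = [[3, -1], [-2, 1]].
L³ = P·diag(27, -216)·P⁻¹ = [[513, -243], [1458, -702]].
The requested entry is -702.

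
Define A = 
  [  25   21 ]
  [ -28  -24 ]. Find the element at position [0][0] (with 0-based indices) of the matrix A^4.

Characteristic polynomial: t^2 - t - 12 = (t - 4)(t + 3), so the eigenvalues are -3, 4.
t=4: eigenvector (1, -1).
t=-3: eigenvector (-3, 4).
P = [[1, -3], [-1, 4]], D = diag(4, -3), P⁻¹ = [[4, 3], [1, 1]].
A⁴ = P·diag(256, 81)·P⁻¹ = [[781, 525], [-700, -444]].
The requested entry is 781.

781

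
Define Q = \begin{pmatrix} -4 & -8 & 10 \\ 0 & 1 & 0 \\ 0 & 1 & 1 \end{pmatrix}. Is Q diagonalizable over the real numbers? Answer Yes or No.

Characteristic polynomial: p(r) = r^3 + 2r^2 - 7r + 4 = (r - 1)^2(r + 4).
r = 1 has algebraic multiplicity 2; rank(Q − 1I) = 2, so geometric multiplicity = 1.
Geometric multiplicity < algebraic multiplicity, so Q is not diagonalizable.

No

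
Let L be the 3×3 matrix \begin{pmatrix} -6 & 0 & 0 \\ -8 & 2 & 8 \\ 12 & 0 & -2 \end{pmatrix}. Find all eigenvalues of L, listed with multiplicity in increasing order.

-6, -2, 2

Characteristic polynomial: p(r) = r^3 + 6r^2 - 4r - 24 = (r - 2)(r + 2)(r + 6).
Roots (with multiplicity): -6, -2, 2.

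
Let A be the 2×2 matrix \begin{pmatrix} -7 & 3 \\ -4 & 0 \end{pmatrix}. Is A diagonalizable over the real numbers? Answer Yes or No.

Yes

Characteristic polynomial: p(r) = r^2 + 7r + 12 = (r + 3)(r + 4).
All 2 eigenvalues are distinct, so A is diagonalizable.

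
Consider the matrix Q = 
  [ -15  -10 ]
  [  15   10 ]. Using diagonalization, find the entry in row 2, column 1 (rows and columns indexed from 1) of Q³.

Characteristic polynomial: r^2 + 5r = r(r + 5), so the eigenvalues are -5, 0.
r=0: eigenvector (2, -3).
r=-5: eigenvector (1, -1).
P = [[2, 1], [-3, -1]], D = diag(0, -5), P⁻¹ = [[-1, -1], [3, 2]].
Q³ = P·diag(0, -125)·P⁻¹ = [[-375, -250], [375, 250]].
The requested entry is 375.

375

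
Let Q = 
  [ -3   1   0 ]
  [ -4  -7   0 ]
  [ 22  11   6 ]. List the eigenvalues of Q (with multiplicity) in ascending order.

-5, -5, 6

Characteristic polynomial: p(t) = t^3 + 4t^2 - 35t - 150 = (t - 6)(t + 5)^2.
Roots (with multiplicity): -5, -5, 6.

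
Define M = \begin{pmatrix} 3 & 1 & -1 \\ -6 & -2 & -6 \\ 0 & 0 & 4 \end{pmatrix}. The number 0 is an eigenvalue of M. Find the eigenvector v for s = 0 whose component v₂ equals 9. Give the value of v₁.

-3

M = [[3, 1, -1], [-6, -2, -6], [0, 0, 4]].
Solving (M)v = 0 gives the eigenspace spanned by (-3, 9, 0).
With v₂ = 9, v = (-3, 9, 0), so v₁ = -3.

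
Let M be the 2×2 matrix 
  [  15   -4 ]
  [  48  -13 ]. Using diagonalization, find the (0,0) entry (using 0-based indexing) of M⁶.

Characteristic polynomial: t^2 - 2t - 3 = (t - 3)(t + 1), so the eigenvalues are -1, 3.
t=3: eigenvector (1, 3).
t=-1: eigenvector (1, 4).
P = [[1, 1], [3, 4]], D = diag(3, -1), P⁻¹ = [[4, -1], [-3, 1]].
M⁶ = P·diag(729, 1)·P⁻¹ = [[2913, -728], [8736, -2183]].
The requested entry is 2913.

2913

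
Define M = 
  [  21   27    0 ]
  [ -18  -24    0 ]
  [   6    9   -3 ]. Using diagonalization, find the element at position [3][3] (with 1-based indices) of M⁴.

81

Characteristic polynomial: μ^3 + 6μ^2 - 9μ - 54 = (μ - 3)(μ + 3)(μ + 6), so the eigenvalues are -6, -3, 3.
μ=3: eigenvector (3, -2, 0).
μ=-6: eigenvector (-1, 1, -1).
μ=-3: eigenvector (0, 0, 1).
P = [[3, -1, 0], [-2, 1, 0], [0, -1, 1]], D = diag(3, -6, -3), P⁻¹ = [[1, 1, 0], [2, 3, 0], [2, 3, 1]].
M⁴ = P·diag(81, 1296, 81)·P⁻¹ = [[-2349, -3645, 0], [2430, 3726, 0], [-2430, -3645, 81]].
The requested entry is 81.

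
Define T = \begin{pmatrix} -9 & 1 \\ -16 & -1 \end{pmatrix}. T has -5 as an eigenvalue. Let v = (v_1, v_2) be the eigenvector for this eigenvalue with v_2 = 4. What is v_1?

1

T + 5I = [[-4, 1], [-16, 4]].
Solving (T + 5I)v = 0 gives the eigenspace spanned by (1, 4).
With v_2 = 4, v = (1, 4), so v_1 = 1.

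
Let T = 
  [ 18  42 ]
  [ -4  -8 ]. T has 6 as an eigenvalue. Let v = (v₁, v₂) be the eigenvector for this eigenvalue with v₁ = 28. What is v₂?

-8

T − 6I = [[12, 42], [-4, -14]].
Solving (T − 6I)v = 0 gives the eigenspace spanned by (28, -8).
With v₁ = 28, v = (28, -8), so v₂ = -8.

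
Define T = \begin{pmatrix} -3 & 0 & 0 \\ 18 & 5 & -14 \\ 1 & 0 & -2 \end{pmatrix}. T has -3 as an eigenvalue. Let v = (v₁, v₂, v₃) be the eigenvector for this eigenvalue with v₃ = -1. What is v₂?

-4

T + 3I = [[0, 0, 0], [18, 8, -14], [1, 0, 1]].
Solving (T + 3I)v = 0 gives the eigenspace spanned by (1, -4, -1).
With v₃ = -1, v = (1, -4, -1), so v₂ = -4.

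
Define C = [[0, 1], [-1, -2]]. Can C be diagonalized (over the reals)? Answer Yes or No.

Characteristic polynomial: p(t) = t^2 + 2t + 1 = (t + 1)^2.
t = -1 has algebraic multiplicity 2; rank(C + 1I) = 1, so geometric multiplicity = 1.
Geometric multiplicity < algebraic multiplicity, so C is not diagonalizable.

No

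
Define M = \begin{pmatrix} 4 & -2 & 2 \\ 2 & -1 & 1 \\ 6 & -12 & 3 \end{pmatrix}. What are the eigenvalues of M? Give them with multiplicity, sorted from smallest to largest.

0, 3, 3

Characteristic polynomial: p(λ) = λ^3 - 6λ^2 + 9λ = λ(λ - 3)^2.
Roots (with multiplicity): 0, 3, 3.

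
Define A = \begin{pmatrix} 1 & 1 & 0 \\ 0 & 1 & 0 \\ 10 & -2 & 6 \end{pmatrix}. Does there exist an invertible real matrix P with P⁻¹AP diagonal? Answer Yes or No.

No

Characteristic polynomial: p(λ) = λ^3 - 8λ^2 + 13λ - 6 = (λ - 6)(λ - 1)^2.
λ = 1 has algebraic multiplicity 2; rank(A − 1I) = 2, so geometric multiplicity = 1.
Geometric multiplicity < algebraic multiplicity, so A is not diagonalizable.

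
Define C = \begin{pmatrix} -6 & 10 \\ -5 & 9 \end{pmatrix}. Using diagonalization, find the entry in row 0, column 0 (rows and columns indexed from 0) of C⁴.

Characteristic polynomial: r^2 - 3r - 4 = (r - 4)(r + 1), so the eigenvalues are -1, 4.
r=-1: eigenvector (2, 1).
r=4: eigenvector (1, 1).
P = [[2, 1], [1, 1]], D = diag(-1, 4), P⁻¹ = [[1, -1], [-1, 2]].
C⁴ = P·diag(1, 256)·P⁻¹ = [[-254, 510], [-255, 511]].
The requested entry is -254.

-254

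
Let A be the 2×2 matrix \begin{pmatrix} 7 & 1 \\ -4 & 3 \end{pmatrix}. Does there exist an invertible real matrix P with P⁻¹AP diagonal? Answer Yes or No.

No

Characteristic polynomial: p(t) = t^2 - 10t + 25 = (t - 5)^2.
t = 5 has algebraic multiplicity 2; rank(A − 5I) = 1, so geometric multiplicity = 1.
Geometric multiplicity < algebraic multiplicity, so A is not diagonalizable.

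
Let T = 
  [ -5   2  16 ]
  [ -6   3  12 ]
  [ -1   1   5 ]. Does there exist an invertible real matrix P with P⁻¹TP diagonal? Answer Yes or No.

Characteristic polynomial: p(r) = r^3 - 3r^2 - 9r + 27 = (r - 3)^2(r + 3).
r = 3 has algebraic multiplicity 2; rank(T − 3I) = 2, so geometric multiplicity = 1.
Geometric multiplicity < algebraic multiplicity, so T is not diagonalizable.

No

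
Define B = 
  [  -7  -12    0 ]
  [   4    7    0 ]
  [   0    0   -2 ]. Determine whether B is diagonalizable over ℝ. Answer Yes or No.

Yes

Characteristic polynomial: p(s) = s^3 + 2s^2 - s - 2 = (s - 1)(s + 1)(s + 2).
All 3 eigenvalues are distinct, so B is diagonalizable.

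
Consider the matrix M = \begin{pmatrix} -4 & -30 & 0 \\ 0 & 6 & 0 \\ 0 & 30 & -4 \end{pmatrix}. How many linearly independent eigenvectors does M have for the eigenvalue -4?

M + 4I = [[0, -30, 0], [0, 10, 0], [0, 30, 0]].
This matrix has rank 1, so its null space has dimension 3 − 1 = 2.

2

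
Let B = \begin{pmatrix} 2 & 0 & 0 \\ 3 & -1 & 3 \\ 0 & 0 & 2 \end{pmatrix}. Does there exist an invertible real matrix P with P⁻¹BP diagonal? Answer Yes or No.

Yes

Characteristic polynomial: p(λ) = λ^3 - 3λ^2 + 4 = (λ - 2)^2(λ + 1).
λ = 2 has algebraic multiplicity 2; rank(B − 2I) = 1, so geometric multiplicity = 2.
Every eigenvalue has geometric = algebraic multiplicity, so B is diagonalizable.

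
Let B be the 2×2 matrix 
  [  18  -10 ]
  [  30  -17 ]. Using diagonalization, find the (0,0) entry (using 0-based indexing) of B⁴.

276

Characteristic polynomial: t^2 - t - 6 = (t - 3)(t + 2), so the eigenvalues are -2, 3.
t=3: eigenvector (-2, -3).
t=-2: eigenvector (1, 2).
P = [[-2, 1], [-3, 2]], D = diag(3, -2), P⁻¹ = [[-2, 1], [-3, 2]].
B⁴ = P·diag(81, 16)·P⁻¹ = [[276, -130], [390, -179]].
The requested entry is 276.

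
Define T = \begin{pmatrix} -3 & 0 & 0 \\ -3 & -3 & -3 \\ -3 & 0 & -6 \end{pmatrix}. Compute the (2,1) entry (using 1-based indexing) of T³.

-189

Characteristic polynomial: r^3 + 12r^2 + 45r + 54 = (r + 3)^2(r + 6), so the eigenvalues are -6, -3, -3.
r=-3: eigenvector (-2, 3, 2).
r=-3: eigenvector (1, -1, -1).
r=-6: eigenvector (0, 1, 1).
P = [[-2, 1, 0], [3, -1, 1], [2, -1, 1]], D = diag(-3, -3, -6), P⁻¹ = [[0, 1, -1], [1, 2, -2], [1, 0, 1]].
T³ = P·diag(-27, -27, -216)·P⁻¹ = [[-27, 0, 0], [-189, -27, -189], [-189, 0, -216]].
The requested entry is -189.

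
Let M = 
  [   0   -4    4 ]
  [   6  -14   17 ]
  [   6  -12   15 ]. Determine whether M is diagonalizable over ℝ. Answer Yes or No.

Characteristic polynomial: p(r) = r^3 - r^2 - 6r = r(r - 3)(r + 2).
All 3 eigenvalues are distinct, so M is diagonalizable.

Yes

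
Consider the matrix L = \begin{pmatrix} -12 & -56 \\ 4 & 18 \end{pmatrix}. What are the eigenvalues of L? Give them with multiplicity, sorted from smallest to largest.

Characteristic polynomial: p(λ) = λ^2 - 6λ + 8 = (λ - 4)(λ - 2).
Roots (with multiplicity): 2, 4.

2, 4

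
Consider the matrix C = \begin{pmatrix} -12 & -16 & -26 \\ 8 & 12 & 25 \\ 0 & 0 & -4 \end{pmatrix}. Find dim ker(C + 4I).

1

C + 4I = [[-8, -16, -26], [8, 16, 25], [0, 0, 0]].
This matrix has rank 2, so its null space has dimension 3 − 2 = 1.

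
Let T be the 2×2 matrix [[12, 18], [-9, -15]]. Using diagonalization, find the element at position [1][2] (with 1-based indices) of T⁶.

Characteristic polynomial: λ^2 + 3λ - 18 = (λ - 3)(λ + 6), so the eigenvalues are -6, 3.
λ=-6: eigenvector (1, -1).
λ=3: eigenvector (-2, 1).
P = [[1, -2], [-1, 1]], D = diag(-6, 3), P⁻¹ = [[-1, -2], [-1, -1]].
T⁶ = P·diag(46656, 729)·P⁻¹ = [[-45198, -91854], [45927, 92583]].
The requested entry is -91854.

-91854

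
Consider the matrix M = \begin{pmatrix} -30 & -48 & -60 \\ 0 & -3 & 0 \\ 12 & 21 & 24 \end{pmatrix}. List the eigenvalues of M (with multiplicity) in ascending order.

-6, -3, 0

Characteristic polynomial: p(t) = t^3 + 9t^2 + 18t = t(t + 3)(t + 6).
Roots (with multiplicity): -6, -3, 0.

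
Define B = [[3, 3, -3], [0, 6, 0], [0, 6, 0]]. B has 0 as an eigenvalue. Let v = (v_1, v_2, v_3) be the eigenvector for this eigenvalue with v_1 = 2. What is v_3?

2

B = [[3, 3, -3], [0, 6, 0], [0, 6, 0]].
Solving (B)v = 0 gives the eigenspace spanned by (2, 0, 2).
With v_1 = 2, v = (2, 0, 2), so v_3 = 2.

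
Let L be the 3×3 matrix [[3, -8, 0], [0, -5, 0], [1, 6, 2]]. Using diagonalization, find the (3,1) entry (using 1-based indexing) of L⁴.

65

Characteristic polynomial: μ^3 - 19μ + 30 = (μ - 3)(μ - 2)(μ + 5), so the eigenvalues are -5, 2, 3.
μ=3: eigenvector (1, 0, 1).
μ=-5: eigenvector (1, 1, -1).
μ=2: eigenvector (0, 0, 1).
P = [[1, 1, 0], [0, 1, 0], [1, -1, 1]], D = diag(3, -5, 2), P⁻¹ = [[1, -1, 0], [0, 1, 0], [-1, 2, 1]].
L⁴ = P·diag(81, 625, 16)·P⁻¹ = [[81, 544, 0], [0, 625, 0], [65, -674, 16]].
The requested entry is 65.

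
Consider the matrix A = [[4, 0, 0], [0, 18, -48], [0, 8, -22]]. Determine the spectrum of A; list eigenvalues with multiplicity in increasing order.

Characteristic polynomial: p(λ) = λ^3 - 28λ + 48 = (λ - 4)(λ - 2)(λ + 6).
Roots (with multiplicity): -6, 2, 4.

-6, 2, 4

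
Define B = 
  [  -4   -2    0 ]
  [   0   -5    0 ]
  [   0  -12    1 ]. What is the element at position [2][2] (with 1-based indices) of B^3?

-125

Characteristic polynomial: s^3 + 8s^2 + 11s - 20 = (s - 1)(s + 4)(s + 5), so the eigenvalues are -5, -4, 1.
s=-5: eigenvector (2, 1, 2).
s=-4: eigenvector (1, 0, 0).
s=1: eigenvector (0, 0, 1).
P = [[2, 1, 0], [1, 0, 0], [2, 0, 1]], D = diag(-5, -4, 1), P⁻¹ = [[0, 1, 0], [1, -2, 0], [0, -2, 1]].
B³ = P·diag(-125, -64, 1)·P⁻¹ = [[-64, -122, 0], [0, -125, 0], [0, -252, 1]].
The requested entry is -125.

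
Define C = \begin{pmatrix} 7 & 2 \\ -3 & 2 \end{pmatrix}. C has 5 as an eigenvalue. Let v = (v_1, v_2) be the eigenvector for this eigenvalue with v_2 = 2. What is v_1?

-2

C − 5I = [[2, 2], [-3, -3]].
Solving (C − 5I)v = 0 gives the eigenspace spanned by (-2, 2).
With v_2 = 2, v = (-2, 2), so v_1 = -2.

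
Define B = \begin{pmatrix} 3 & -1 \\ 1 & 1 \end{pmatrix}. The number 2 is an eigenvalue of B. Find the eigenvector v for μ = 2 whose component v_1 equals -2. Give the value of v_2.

-2

B − 2I = [[1, -1], [1, -1]].
Solving (B − 2I)v = 0 gives the eigenspace spanned by (-2, -2).
With v_1 = -2, v = (-2, -2), so v_2 = -2.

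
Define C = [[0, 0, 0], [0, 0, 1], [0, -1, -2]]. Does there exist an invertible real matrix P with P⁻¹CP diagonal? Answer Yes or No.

No

Characteristic polynomial: p(μ) = μ^3 + 2μ^2 + μ = μ(μ + 1)^2.
μ = -1 has algebraic multiplicity 2; rank(C + 1I) = 2, so geometric multiplicity = 1.
Geometric multiplicity < algebraic multiplicity, so C is not diagonalizable.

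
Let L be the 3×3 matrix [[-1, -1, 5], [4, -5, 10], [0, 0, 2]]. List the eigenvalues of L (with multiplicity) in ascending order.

Characteristic polynomial: p(μ) = μ^3 + 4μ^2 - 3μ - 18 = (μ - 2)(μ + 3)^2.
Roots (with multiplicity): -3, -3, 2.

-3, -3, 2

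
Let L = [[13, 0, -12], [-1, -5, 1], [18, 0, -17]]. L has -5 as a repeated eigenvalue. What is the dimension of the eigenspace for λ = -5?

L + 5I = [[18, 0, -12], [-1, 0, 1], [18, 0, -12]].
This matrix has rank 2, so its null space has dimension 3 − 2 = 1.

1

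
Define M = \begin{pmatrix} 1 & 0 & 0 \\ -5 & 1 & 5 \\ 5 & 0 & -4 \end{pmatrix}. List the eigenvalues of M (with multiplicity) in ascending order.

Characteristic polynomial: p(r) = r^3 + 2r^2 - 7r + 4 = (r - 1)^2(r + 4).
Roots (with multiplicity): -4, 1, 1.

-4, 1, 1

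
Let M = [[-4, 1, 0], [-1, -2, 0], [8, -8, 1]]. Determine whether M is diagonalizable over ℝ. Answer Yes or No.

No

Characteristic polynomial: p(λ) = λ^3 + 5λ^2 + 3λ - 9 = (λ - 1)(λ + 3)^2.
λ = -3 has algebraic multiplicity 2; rank(M + 3I) = 2, so geometric multiplicity = 1.
Geometric multiplicity < algebraic multiplicity, so M is not diagonalizable.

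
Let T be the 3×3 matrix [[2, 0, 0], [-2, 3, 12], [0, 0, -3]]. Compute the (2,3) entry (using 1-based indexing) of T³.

Characteristic polynomial: s^3 - 2s^2 - 9s + 18 = (s - 3)(s - 2)(s + 3), so the eigenvalues are -3, 2, 3.
s=2: eigenvector (1, 2, 0).
s=3: eigenvector (0, 1, 0).
s=-3: eigenvector (0, -2, 1).
P = [[1, 0, 0], [2, 1, -2], [0, 0, 1]], D = diag(2, 3, -3), P⁻¹ = [[1, 0, 0], [-2, 1, 2], [0, 0, 1]].
T³ = P·diag(8, 27, -27)·P⁻¹ = [[8, 0, 0], [-38, 27, 108], [0, 0, -27]].
The requested entry is 108.

108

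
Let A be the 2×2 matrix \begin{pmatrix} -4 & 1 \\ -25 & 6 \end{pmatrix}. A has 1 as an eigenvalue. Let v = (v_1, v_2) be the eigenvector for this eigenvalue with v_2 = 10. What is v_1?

A − 1I = [[-5, 1], [-25, 5]].
Solving (A − 1I)v = 0 gives the eigenspace spanned by (2, 10).
With v_2 = 10, v = (2, 10), so v_1 = 2.

2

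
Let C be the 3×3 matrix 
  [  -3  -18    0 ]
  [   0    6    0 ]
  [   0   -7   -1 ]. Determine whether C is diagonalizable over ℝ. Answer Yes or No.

Characteristic polynomial: p(s) = s^3 - 2s^2 - 21s - 18 = (s - 6)(s + 1)(s + 3).
All 3 eigenvalues are distinct, so C is diagonalizable.

Yes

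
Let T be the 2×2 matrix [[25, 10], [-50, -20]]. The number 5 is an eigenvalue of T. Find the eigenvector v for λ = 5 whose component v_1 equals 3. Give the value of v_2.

-6

T − 5I = [[20, 10], [-50, -25]].
Solving (T − 5I)v = 0 gives the eigenspace spanned by (3, -6).
With v_1 = 3, v = (3, -6), so v_2 = -6.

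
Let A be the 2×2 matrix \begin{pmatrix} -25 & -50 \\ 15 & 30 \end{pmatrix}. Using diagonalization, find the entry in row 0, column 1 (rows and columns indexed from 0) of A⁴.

Characteristic polynomial: s^2 - 5s = s(s - 5), so the eigenvalues are 0, 5.
s=0: eigenvector (-2, 1).
s=5: eigenvector (-5, 3).
P = [[-2, -5], [1, 3]], D = diag(0, 5), P⁻¹ = [[-3, -5], [1, 2]].
A⁴ = P·diag(0, 625)·P⁻¹ = [[-3125, -6250], [1875, 3750]].
The requested entry is -6250.

-6250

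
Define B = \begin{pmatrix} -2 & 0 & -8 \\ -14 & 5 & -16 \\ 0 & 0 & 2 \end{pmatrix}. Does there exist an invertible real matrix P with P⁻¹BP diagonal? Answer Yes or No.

Yes

Characteristic polynomial: p(s) = s^3 - 5s^2 - 4s + 20 = (s - 5)(s - 2)(s + 2).
All 3 eigenvalues are distinct, so B is diagonalizable.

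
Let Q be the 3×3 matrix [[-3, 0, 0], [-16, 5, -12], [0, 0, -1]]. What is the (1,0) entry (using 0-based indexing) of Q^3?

Characteristic polynomial: μ^3 - μ^2 - 17μ - 15 = (μ - 5)(μ + 1)(μ + 3), so the eigenvalues are -3, -1, 5.
μ=-1: eigenvector (0, 2, 1).
μ=5: eigenvector (0, 1, 0).
μ=-3: eigenvector (1, 2, 0).
P = [[0, 0, 1], [2, 1, 2], [1, 0, 0]], D = diag(-1, 5, -3), P⁻¹ = [[0, 0, 1], [-2, 1, -2], [1, 0, 0]].
Q³ = P·diag(-1, 125, -27)·P⁻¹ = [[-27, 0, 0], [-304, 125, -252], [0, 0, -1]].
The requested entry is -304.

-304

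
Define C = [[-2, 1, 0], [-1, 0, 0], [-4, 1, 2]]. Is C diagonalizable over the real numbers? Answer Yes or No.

Characteristic polynomial: p(r) = r^3 - 3r - 2 = (r - 2)(r + 1)^2.
r = -1 has algebraic multiplicity 2; rank(C + 1I) = 2, so geometric multiplicity = 1.
Geometric multiplicity < algebraic multiplicity, so C is not diagonalizable.

No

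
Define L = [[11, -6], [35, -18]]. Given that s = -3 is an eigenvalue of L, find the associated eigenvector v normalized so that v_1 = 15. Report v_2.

35

L + 3I = [[14, -6], [35, -15]].
Solving (L + 3I)v = 0 gives the eigenspace spanned by (15, 35).
With v_1 = 15, v = (15, 35), so v_2 = 35.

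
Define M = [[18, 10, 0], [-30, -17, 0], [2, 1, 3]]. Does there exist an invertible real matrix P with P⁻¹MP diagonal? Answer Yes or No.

No

Characteristic polynomial: p(λ) = λ^3 - 4λ^2 - 3λ + 18 = (λ - 3)^2(λ + 2).
λ = 3 has algebraic multiplicity 2; rank(M − 3I) = 2, so geometric multiplicity = 1.
Geometric multiplicity < algebraic multiplicity, so M is not diagonalizable.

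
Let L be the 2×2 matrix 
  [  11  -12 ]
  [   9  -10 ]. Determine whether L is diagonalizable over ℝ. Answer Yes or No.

Yes

Characteristic polynomial: p(λ) = λ^2 - λ - 2 = (λ - 2)(λ + 1).
All 2 eigenvalues are distinct, so L is diagonalizable.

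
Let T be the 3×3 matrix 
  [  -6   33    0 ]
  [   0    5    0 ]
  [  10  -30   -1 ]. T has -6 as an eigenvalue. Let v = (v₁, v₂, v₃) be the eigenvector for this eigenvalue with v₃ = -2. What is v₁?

T + 6I = [[0, 33, 0], [0, 11, 0], [10, -30, 5]].
Solving (T + 6I)v = 0 gives the eigenspace spanned by (1, 0, -2).
With v₃ = -2, v = (1, 0, -2), so v₁ = 1.

1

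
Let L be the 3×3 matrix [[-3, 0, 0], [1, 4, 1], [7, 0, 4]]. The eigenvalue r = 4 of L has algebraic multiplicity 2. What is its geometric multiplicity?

L − 4I = [[-7, 0, 0], [1, 0, 1], [7, 0, 0]].
This matrix has rank 2, so its null space has dimension 3 − 2 = 1.

1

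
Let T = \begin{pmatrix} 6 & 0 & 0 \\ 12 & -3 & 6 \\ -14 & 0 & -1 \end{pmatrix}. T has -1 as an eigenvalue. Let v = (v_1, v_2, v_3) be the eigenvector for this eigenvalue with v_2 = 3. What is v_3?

T + 1I = [[7, 0, 0], [12, -2, 6], [-14, 0, 0]].
Solving (T + 1I)v = 0 gives the eigenspace spanned by (0, 3, 1).
With v_2 = 3, v = (0, 3, 1), so v_3 = 1.

1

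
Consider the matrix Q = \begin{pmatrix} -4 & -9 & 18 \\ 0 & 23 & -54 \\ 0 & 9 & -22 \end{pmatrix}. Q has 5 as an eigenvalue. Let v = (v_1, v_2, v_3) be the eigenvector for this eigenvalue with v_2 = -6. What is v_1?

Q − 5I = [[-9, -9, 18], [0, 18, -54], [0, 9, -27]].
Solving (Q − 5I)v = 0 gives the eigenspace spanned by (2, -6, -2).
With v_2 = -6, v = (2, -6, -2), so v_1 = 2.

2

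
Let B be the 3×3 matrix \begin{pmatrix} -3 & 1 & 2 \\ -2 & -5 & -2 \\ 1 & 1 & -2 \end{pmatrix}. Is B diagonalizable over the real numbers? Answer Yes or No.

Characteristic polynomial: p(t) = t^3 + 10t^2 + 33t + 36 = (t + 3)^2(t + 4).
t = -3 has algebraic multiplicity 2; rank(B + 3I) = 2, so geometric multiplicity = 1.
Geometric multiplicity < algebraic multiplicity, so B is not diagonalizable.

No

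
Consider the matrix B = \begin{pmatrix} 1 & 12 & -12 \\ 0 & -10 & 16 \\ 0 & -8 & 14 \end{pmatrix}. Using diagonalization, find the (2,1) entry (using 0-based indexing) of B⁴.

-1280

Characteristic polynomial: μ^3 - 5μ^2 - 8μ + 12 = (μ - 6)(μ - 1)(μ + 2), so the eigenvalues are -2, 1, 6.
μ=1: eigenvector (1, 0, 0).
μ=-2: eigenvector (4, -2, -1).
μ=6: eigenvector (0, 1, 1).
P = [[1, 4, 0], [0, -2, 1], [0, -1, 1]], D = diag(1, -2, 6), P⁻¹ = [[1, 4, -4], [0, -1, 1], [0, -1, 2]].
B⁴ = P·diag(1, 16, 1296)·P⁻¹ = [[1, -60, 60], [0, -1264, 2560], [0, -1280, 2576]].
The requested entry is -1280.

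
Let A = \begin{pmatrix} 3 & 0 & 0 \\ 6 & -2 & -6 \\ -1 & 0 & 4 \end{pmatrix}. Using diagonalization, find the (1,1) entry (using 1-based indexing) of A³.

27

Characteristic polynomial: s^3 - 5s^2 - 2s + 24 = (s - 4)(s - 3)(s + 2), so the eigenvalues are -2, 3, 4.
s=4: eigenvector (0, 1, -1).
s=-2: eigenvector (0, 1, 0).
s=3: eigenvector (1, 0, 1).
P = [[0, 0, 1], [1, 1, 0], [-1, 0, 1]], D = diag(4, -2, 3), P⁻¹ = [[1, 0, -1], [-1, 1, 1], [1, 0, 0]].
A³ = P·diag(64, -8, 27)·P⁻¹ = [[27, 0, 0], [72, -8, -72], [-37, 0, 64]].
The requested entry is 27.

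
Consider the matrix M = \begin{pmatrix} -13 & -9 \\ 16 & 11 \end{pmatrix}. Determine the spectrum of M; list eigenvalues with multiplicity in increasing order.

-1, -1

Characteristic polynomial: p(s) = s^2 + 2s + 1 = (s + 1)^2.
Roots (with multiplicity): -1, -1.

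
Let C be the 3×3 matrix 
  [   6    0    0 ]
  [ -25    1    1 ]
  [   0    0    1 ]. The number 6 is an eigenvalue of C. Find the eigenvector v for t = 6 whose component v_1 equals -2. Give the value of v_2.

10

C − 6I = [[0, 0, 0], [-25, -5, 1], [0, 0, -5]].
Solving (C − 6I)v = 0 gives the eigenspace spanned by (-2, 10, 0).
With v_1 = -2, v = (-2, 10, 0), so v_2 = 10.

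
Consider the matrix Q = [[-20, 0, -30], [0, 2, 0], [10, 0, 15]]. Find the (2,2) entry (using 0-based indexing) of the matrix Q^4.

-1875

Characteristic polynomial: λ^3 + 3λ^2 - 10λ = λ(λ - 2)(λ + 5), so the eigenvalues are -5, 0, 2.
λ=0: eigenvector (-3, 0, 2).
λ=-5: eigenvector (-2, 0, 1).
λ=2: eigenvector (0, 1, 0).
P = [[-3, -2, 0], [0, 0, 1], [2, 1, 0]], D = diag(0, -5, 2), P⁻¹ = [[1, 0, 2], [-2, 0, -3], [0, 1, 0]].
Q⁴ = P·diag(0, 625, 16)·P⁻¹ = [[2500, 0, 3750], [0, 16, 0], [-1250, 0, -1875]].
The requested entry is -1875.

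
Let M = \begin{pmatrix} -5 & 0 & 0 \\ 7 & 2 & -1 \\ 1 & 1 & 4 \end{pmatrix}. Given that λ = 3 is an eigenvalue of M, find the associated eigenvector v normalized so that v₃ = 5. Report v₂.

M − 3I = [[-8, 0, 0], [7, -1, -1], [1, 1, 1]].
Solving (M − 3I)v = 0 gives the eigenspace spanned by (0, -5, 5).
With v₃ = 5, v = (0, -5, 5), so v₂ = -5.

-5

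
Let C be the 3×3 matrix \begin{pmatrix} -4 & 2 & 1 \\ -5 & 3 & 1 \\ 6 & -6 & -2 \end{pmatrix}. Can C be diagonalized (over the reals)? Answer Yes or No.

No

Characteristic polynomial: p(μ) = μ^3 + 3μ^2 - 4 = (μ - 1)(μ + 2)^2.
μ = -2 has algebraic multiplicity 2; rank(C + 2I) = 2, so geometric multiplicity = 1.
Geometric multiplicity < algebraic multiplicity, so C is not diagonalizable.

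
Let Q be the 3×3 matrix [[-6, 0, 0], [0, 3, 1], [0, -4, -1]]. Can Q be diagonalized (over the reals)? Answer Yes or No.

No

Characteristic polynomial: p(s) = s^3 + 4s^2 - 11s + 6 = (s - 1)^2(s + 6).
s = 1 has algebraic multiplicity 2; rank(Q − 1I) = 2, so geometric multiplicity = 1.
Geometric multiplicity < algebraic multiplicity, so Q is not diagonalizable.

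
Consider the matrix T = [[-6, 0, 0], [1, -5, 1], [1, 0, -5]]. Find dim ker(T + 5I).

T + 5I = [[-1, 0, 0], [1, 0, 1], [1, 0, 0]].
This matrix has rank 2, so its null space has dimension 3 − 2 = 1.

1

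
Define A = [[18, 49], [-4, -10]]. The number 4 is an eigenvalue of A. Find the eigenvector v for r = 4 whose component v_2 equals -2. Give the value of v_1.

7

A − 4I = [[14, 49], [-4, -14]].
Solving (A − 4I)v = 0 gives the eigenspace spanned by (7, -2).
With v_2 = -2, v = (7, -2), so v_1 = 7.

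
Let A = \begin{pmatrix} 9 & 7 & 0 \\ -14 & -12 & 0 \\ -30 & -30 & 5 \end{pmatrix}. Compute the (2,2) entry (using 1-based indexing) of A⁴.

Characteristic polynomial: μ^3 - 2μ^2 - 25μ + 50 = (μ - 5)(μ - 2)(μ + 5), so the eigenvalues are -5, 2, 5.
μ=2: eigenvector (-1, 1, 0).
μ=-5: eigenvector (-1, 2, 3).
μ=5: eigenvector (0, 0, 1).
P = [[-1, -1, 0], [1, 2, 0], [0, 3, 1]], D = diag(2, -5, 5), P⁻¹ = [[-2, -1, 0], [1, 1, 0], [-3, -3, 1]].
A⁴ = P·diag(16, 625, 625)·P⁻¹ = [[-593, -609, 0], [1218, 1234, 0], [0, 0, 625]].
The requested entry is 1234.

1234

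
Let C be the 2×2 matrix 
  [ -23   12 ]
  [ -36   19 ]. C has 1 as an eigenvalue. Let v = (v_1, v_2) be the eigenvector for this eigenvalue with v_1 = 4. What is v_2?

8

C − 1I = [[-24, 12], [-36, 18]].
Solving (C − 1I)v = 0 gives the eigenspace spanned by (4, 8).
With v_1 = 4, v = (4, 8), so v_2 = 8.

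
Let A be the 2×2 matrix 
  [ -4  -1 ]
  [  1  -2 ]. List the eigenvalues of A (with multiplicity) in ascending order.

-3, -3

Characteristic polynomial: p(r) = r^2 + 6r + 9 = (r + 3)^2.
Roots (with multiplicity): -3, -3.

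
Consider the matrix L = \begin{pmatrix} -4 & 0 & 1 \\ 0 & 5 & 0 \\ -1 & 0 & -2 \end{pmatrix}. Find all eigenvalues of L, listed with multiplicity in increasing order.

-3, -3, 5

Characteristic polynomial: p(t) = t^3 + t^2 - 21t - 45 = (t - 5)(t + 3)^2.
Roots (with multiplicity): -3, -3, 5.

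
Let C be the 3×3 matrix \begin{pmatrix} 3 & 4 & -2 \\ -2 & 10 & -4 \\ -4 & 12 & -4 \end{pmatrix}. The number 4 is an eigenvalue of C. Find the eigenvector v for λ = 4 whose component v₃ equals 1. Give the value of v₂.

0

C − 4I = [[-1, 4, -2], [-2, 6, -4], [-4, 12, -8]].
Solving (C − 4I)v = 0 gives the eigenspace spanned by (-2, 0, 1).
With v₃ = 1, v = (-2, 0, 1), so v₂ = 0.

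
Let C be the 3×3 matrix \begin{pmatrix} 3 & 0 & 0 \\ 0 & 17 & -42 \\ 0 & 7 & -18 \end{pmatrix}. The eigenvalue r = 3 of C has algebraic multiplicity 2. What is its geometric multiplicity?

2

C − 3I = [[0, 0, 0], [0, 14, -42], [0, 7, -21]].
This matrix has rank 1, so its null space has dimension 3 − 1 = 2.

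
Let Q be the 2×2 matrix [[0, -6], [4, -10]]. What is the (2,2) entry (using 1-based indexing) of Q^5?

-21280

Characteristic polynomial: r^2 + 10r + 24 = (r + 4)(r + 6), so the eigenvalues are -6, -4.
r=-6: eigenvector (1, 1).
r=-4: eigenvector (-3, -2).
P = [[1, -3], [1, -2]], D = diag(-6, -4), P⁻¹ = [[-2, 3], [-1, 1]].
Q⁵ = P·diag(-7776, -1024)·P⁻¹ = [[12480, -20256], [13504, -21280]].
The requested entry is -21280.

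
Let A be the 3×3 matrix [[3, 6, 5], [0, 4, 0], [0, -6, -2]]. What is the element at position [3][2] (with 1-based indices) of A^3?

Characteristic polynomial: r^3 - 5r^2 - 2r + 24 = (r - 4)(r - 3)(r + 2), so the eigenvalues are -2, 3, 4.
r=4: eigenvector (1, 1, -1).
r=3: eigenvector (1, 0, 0).
r=-2: eigenvector (-1, 0, 1).
P = [[1, 1, -1], [1, 0, 0], [-1, 0, 1]], D = diag(4, 3, -2), P⁻¹ = [[0, 1, 0], [1, 0, 1], [0, 1, 1]].
A³ = P·diag(64, 27, -8)·P⁻¹ = [[27, 72, 35], [0, 64, 0], [0, -72, -8]].
The requested entry is -72.

-72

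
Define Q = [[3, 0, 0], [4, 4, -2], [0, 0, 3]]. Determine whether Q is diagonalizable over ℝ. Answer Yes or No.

Yes

Characteristic polynomial: p(r) = r^3 - 10r^2 + 33r - 36 = (r - 4)(r - 3)^2.
r = 3 has algebraic multiplicity 2; rank(Q − 3I) = 1, so geometric multiplicity = 2.
Every eigenvalue has geometric = algebraic multiplicity, so Q is diagonalizable.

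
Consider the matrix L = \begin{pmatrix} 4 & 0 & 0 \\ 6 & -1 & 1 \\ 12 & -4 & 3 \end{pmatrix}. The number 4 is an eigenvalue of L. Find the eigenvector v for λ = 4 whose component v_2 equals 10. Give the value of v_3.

L − 4I = [[0, 0, 0], [6, -5, 1], [12, -4, -1]].
Solving (L − 4I)v = 0 gives the eigenspace spanned by (5, 10, 20).
With v_2 = 10, v = (5, 10, 20), so v_3 = 20.

20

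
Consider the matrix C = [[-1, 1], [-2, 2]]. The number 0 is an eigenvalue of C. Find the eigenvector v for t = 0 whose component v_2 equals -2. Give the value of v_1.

-2

C = [[-1, 1], [-2, 2]].
Solving (C)v = 0 gives the eigenspace spanned by (-2, -2).
With v_2 = -2, v = (-2, -2), so v_1 = -2.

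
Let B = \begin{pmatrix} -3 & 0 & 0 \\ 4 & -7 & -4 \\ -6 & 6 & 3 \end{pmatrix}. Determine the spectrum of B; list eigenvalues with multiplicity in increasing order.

Characteristic polynomial: p(μ) = μ^3 + 7μ^2 + 15μ + 9 = (μ + 1)(μ + 3)^2.
Roots (with multiplicity): -3, -3, -1.

-3, -3, -1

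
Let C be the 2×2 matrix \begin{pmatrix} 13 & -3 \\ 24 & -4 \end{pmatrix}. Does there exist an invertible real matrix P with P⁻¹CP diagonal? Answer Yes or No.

Characteristic polynomial: p(r) = r^2 - 9r + 20 = (r - 5)(r - 4).
All 2 eigenvalues are distinct, so C is diagonalizable.

Yes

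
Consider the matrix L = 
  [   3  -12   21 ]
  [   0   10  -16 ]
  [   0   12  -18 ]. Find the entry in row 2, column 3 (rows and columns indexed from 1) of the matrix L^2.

128

Characteristic polynomial: s^3 + 5s^2 - 12s - 36 = (s - 3)(s + 2)(s + 6), so the eigenvalues are -6, -2, 3.
s=3: eigenvector (1, 0, 0).
s=-6: eigenvector (-1, 1, 1).
s=-2: eigenvector (3, -4, -3).
P = [[1, -1, 3], [0, 1, -4], [0, 1, -3]], D = diag(3, -6, -2), P⁻¹ = [[1, 0, 1], [0, -3, 4], [0, -1, 1]].
L² = P·diag(9, 36, 4)·P⁻¹ = [[9, 96, -123], [0, -92, 128], [0, -96, 132]].
The requested entry is 128.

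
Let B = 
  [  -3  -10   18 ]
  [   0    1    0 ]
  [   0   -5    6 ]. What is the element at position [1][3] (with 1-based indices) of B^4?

Characteristic polynomial: μ^3 - 4μ^2 - 15μ + 18 = (μ - 6)(μ - 1)(μ + 3), so the eigenvalues are -3, 1, 6.
μ=-3: eigenvector (1, 0, 0).
μ=1: eigenvector (2, 1, 1).
μ=6: eigenvector (2, 0, 1).
P = [[1, 2, 2], [0, 1, 0], [0, 1, 1]], D = diag(-3, 1, 6), P⁻¹ = [[1, 0, -2], [0, 1, 0], [0, -1, 1]].
B⁴ = P·diag(81, 1, 1296)·P⁻¹ = [[81, -2590, 2430], [0, 1, 0], [0, -1295, 1296]].
The requested entry is 2430.

2430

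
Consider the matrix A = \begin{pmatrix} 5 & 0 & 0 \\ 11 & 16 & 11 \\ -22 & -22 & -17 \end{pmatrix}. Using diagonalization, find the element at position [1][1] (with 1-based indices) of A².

Characteristic polynomial: s^3 - 4s^2 - 35s + 150 = (s - 5)^2(s + 6), so the eigenvalues are -6, 5, 5.
s=-6: eigenvector (0, -1, 2).
s=5: eigenvector (-1, 0, 1).
s=5: eigenvector (-1, 1, 0).
P = [[0, -1, -1], [-1, 0, 1], [2, 1, 0]], D = diag(-6, 5, 5), P⁻¹ = [[1, 1, 1], [-2, -2, -1], [1, 2, 1]].
A² = P·diag(36, 25, 25)·P⁻¹ = [[25, 0, 0], [-11, 14, -11], [22, 22, 47]].
The requested entry is 25.

25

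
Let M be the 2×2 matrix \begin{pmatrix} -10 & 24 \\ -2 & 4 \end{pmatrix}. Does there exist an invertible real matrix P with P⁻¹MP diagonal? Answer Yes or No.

Yes

Characteristic polynomial: p(λ) = λ^2 + 6λ + 8 = (λ + 2)(λ + 4).
All 2 eigenvalues are distinct, so M is diagonalizable.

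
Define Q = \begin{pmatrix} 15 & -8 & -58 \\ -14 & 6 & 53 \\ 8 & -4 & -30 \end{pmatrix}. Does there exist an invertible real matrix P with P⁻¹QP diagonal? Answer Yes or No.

No

Characteristic polynomial: p(s) = s^3 + 9s^2 + 24s + 16 = (s + 1)(s + 4)^2.
s = -4 has algebraic multiplicity 2; rank(Q + 4I) = 2, so geometric multiplicity = 1.
Geometric multiplicity < algebraic multiplicity, so Q is not diagonalizable.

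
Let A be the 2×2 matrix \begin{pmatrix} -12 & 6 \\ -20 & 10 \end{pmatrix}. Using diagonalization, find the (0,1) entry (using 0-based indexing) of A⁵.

Characteristic polynomial: μ^2 + 2μ = μ(μ + 2), so the eigenvalues are -2, 0.
μ=-2: eigenvector (-3, -5).
μ=0: eigenvector (1, 2).
P = [[-3, 1], [-5, 2]], D = diag(-2, 0), P⁻¹ = [[-2, 1], [-5, 3]].
A⁵ = P·diag(-32, 0)·P⁻¹ = [[-192, 96], [-320, 160]].
The requested entry is 96.

96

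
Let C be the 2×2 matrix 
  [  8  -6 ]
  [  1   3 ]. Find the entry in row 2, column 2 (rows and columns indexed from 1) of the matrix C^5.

Characteristic polynomial: λ^2 - 11λ + 30 = (λ - 6)(λ - 5), so the eigenvalues are 5, 6.
λ=5: eigenvector (-2, -1).
λ=6: eigenvector (3, 1).
P = [[-2, 3], [-1, 1]], D = diag(5, 6), P⁻¹ = [[1, -3], [1, -2]].
C⁵ = P·diag(3125, 7776)·P⁻¹ = [[17078, -27906], [4651, -6177]].
The requested entry is -6177.

-6177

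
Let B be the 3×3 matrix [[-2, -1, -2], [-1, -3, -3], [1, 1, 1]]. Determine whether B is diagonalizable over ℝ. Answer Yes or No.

Characteristic polynomial: p(r) = r^3 + 4r^2 + 5r + 2 = (r + 1)^2(r + 2).
r = -1 has algebraic multiplicity 2; rank(B + 1I) = 2, so geometric multiplicity = 1.
Geometric multiplicity < algebraic multiplicity, so B is not diagonalizable.

No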